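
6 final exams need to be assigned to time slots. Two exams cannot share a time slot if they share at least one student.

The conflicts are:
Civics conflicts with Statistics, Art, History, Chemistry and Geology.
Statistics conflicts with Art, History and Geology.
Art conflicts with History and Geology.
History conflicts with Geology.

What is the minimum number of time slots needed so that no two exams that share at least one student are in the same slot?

5

Civics, Statistics, Art, History, Geology all conflict with each other, so at least 5 time slots are needed.
A valid assignment using 5 time slots: Civics=1, Statistics=5, Art=3, History=2, Chemistry=2, Geology=4. Each listed conflict is separated.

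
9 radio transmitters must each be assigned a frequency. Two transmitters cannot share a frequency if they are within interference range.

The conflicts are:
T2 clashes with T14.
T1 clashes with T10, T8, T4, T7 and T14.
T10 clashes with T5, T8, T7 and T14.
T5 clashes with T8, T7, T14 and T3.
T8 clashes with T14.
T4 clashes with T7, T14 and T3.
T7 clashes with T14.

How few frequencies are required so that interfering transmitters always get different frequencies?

T10, T5, T7, T14 pairwise conflict, so at least 4 frequencies are needed.
Using 4 frequencies: T2=2, T1=2, T10=3, T5=2, T8=4, T4=3, T7=4, T14=1, T3=1. Every pair that conflicts lands in different frequencies.

4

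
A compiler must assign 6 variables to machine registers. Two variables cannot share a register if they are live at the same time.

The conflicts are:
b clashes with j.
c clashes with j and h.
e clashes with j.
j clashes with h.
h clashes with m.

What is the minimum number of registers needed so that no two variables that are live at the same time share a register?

3

c, j, h pairwise conflict, so at least 3 registers are needed.
3 registers suffice: register 1 → {j, m}; register 2 → {b, e, h}; register 3 → {c}. No two conflicting variables share a register.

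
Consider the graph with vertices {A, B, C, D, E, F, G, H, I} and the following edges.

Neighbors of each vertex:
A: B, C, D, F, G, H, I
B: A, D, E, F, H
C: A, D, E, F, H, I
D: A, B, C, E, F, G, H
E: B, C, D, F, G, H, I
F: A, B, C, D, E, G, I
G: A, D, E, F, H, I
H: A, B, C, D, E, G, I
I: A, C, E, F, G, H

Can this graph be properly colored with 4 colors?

Yes

The chromatic number is 4. A, B, D, F form a clique, so at least 4 colors are needed.
4 colors suffice: color red → {A, E}; color blue → {D, I}; color green → {F, H}; color yellow → {B, C, G}.
That is already a proper 4-coloring.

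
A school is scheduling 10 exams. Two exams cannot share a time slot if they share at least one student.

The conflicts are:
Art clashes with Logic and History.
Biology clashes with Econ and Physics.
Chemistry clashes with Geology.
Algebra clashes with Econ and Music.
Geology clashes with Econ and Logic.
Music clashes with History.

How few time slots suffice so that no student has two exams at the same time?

The cycle Econ-Algebra-Music-History-Art-Logic-Geology-Econ has odd length 7, so it cannot be 2-colored; at least 3 time slots are needed.
Using 3 time slots: Art=2, Biology=2, Chemistry=1, Algebra=2, Geology=2, Econ=1, Logic=1, Physics=1, Music=3, History=1. No two conflicting exams share a time slot.

3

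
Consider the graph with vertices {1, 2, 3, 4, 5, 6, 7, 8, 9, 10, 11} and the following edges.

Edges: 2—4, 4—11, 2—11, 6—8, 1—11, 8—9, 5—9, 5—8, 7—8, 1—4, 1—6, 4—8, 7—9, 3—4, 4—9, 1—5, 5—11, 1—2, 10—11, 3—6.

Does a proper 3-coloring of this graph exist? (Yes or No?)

1, 2, 4, 11 form a clique, so at least 4 colors are needed.
So 3 colors are not enough.

No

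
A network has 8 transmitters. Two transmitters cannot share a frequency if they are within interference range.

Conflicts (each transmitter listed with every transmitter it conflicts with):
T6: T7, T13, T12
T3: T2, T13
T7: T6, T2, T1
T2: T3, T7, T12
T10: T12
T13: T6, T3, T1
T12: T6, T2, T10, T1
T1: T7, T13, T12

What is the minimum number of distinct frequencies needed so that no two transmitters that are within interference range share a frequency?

The cycle T7-T6-T13-T3-T2-T7 has odd length 5, so it cannot be 2-colored; at least 3 frequencies are needed.
3 frequencies suffice: T6=2, T3=3, T7=1, T2=2, T10=2, T13=1, T12=1, T1=2. Each listed conflict is separated.

3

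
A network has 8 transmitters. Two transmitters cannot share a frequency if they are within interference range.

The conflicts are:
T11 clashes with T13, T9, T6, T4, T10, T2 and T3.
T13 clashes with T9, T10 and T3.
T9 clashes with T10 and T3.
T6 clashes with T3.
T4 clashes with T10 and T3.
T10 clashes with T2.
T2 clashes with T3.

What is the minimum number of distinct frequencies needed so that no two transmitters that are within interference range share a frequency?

4

T11, T13, T9, T3 all conflict with each other, so at least 4 frequencies are needed.
4 frequencies suffice: frequency 1 → {T11}; frequency 2 → {T10, T3}; frequency 3 → {T13, T6, T4, T2}; frequency 4 → {T9}. Each listed conflict is separated.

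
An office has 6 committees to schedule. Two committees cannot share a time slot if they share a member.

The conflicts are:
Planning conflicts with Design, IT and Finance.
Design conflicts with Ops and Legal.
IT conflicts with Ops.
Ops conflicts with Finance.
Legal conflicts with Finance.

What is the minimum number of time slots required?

Legal and Finance conflict, so at least 2 time slots are needed.
2 time slots suffice: Planning=1, Design=2, IT=2, Ops=1, Legal=1, Finance=2. Each listed conflict is separated.

2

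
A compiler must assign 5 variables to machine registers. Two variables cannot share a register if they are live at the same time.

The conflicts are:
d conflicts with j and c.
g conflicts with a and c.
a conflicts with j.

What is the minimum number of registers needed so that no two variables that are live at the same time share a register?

The cycle a-j-d-c-g-a has odd length 5, so it cannot be 2-colored; at least 3 registers are needed.
A valid assignment using 3 registers: d=1, g=1, a=3, j=2, c=2. No two conflicting variables share a register.

3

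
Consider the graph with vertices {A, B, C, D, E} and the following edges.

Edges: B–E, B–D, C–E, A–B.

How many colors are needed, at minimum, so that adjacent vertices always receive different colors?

2

B and D are adjacent, so at least 2 colors are needed.
2 colors suffice: A=2, B=1, C=1, D=2, E=2. Every edge joins two different colors.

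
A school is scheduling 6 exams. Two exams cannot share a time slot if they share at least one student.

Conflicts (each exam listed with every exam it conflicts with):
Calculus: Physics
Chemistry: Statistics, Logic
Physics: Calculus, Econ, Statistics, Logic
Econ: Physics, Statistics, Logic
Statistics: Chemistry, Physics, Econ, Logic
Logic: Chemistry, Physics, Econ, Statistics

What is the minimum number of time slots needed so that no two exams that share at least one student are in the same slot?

4

Physics, Econ, Statistics, Logic are mutually in conflict, so at least 4 time slots are needed.
4 time slots suffice: Calculus=2, Chemistry=1, Physics=1, Econ=4, Statistics=3, Logic=2. Every pair that conflicts lands in different time slots.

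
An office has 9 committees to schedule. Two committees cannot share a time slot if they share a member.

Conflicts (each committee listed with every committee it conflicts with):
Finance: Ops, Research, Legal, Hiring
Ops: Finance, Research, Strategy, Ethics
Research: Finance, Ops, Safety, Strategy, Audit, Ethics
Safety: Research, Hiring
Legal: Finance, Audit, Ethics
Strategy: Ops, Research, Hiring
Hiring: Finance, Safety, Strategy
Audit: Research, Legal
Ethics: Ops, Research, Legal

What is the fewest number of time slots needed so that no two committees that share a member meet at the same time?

Ops, Research, Ethics are mutually in conflict, so at least 3 time slots are needed.
3 time slots suffice: time slot 1 → {Research, Legal, Hiring}; time slot 2 → {Ops, Safety, Audit}; time slot 3 → {Finance, Strategy, Ethics}. Each listed conflict is separated.

3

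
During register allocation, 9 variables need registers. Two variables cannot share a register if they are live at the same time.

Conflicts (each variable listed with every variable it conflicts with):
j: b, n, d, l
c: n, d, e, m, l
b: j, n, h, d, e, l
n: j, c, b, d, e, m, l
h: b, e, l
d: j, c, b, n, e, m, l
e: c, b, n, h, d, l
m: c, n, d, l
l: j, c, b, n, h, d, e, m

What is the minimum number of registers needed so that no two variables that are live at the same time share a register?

b, n, d, e, l all conflict with each other, so at least 5 registers are needed.
5 registers suffice: j=5, c=4, b=4, n=3, h=2, d=2, e=5, m=5, l=1. Each listed conflict is separated.

5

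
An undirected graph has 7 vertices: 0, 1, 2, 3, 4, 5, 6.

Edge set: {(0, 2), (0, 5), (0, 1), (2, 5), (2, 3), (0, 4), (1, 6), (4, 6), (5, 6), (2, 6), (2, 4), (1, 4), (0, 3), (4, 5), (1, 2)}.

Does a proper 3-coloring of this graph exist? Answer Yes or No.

No

1, 2, 4, 6 form a clique, so at least 4 colors are needed.
So 3 colors are not enough.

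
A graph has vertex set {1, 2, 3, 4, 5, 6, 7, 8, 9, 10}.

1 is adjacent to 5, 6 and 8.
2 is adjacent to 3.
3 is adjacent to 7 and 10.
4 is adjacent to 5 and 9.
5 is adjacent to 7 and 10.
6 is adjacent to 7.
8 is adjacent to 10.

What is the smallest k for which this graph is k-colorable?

2

4 and 5 are adjacent, so at least 2 colors are needed.
2 colors suffice: color red → {3, 5, 6, 8, 9}; color blue → {1, 2, 4, 7, 10}. Each edge has distinct colors on its endpoints.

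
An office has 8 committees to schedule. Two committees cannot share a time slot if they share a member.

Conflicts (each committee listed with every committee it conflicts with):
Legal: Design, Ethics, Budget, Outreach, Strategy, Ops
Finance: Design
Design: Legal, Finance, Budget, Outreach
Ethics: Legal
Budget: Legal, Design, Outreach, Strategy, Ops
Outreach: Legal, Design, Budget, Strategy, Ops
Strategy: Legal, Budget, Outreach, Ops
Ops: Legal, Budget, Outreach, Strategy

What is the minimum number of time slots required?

5

Legal, Budget, Outreach, Strategy, Ops are mutually in conflict, so at least 5 time slots are needed.
5 time slots suffice: time slot 1 → {Legal, Finance}; time slot 2 → {Ethics, Outreach}; time slot 3 → {Budget}; time slot 4 → {Design, Strategy}; time slot 5 → {Ops}. No two conflicting committees share a time slot.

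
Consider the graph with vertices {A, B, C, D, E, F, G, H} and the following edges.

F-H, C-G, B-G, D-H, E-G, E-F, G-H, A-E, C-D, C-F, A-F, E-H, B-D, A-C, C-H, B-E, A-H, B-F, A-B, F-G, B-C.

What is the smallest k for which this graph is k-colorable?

B, E, F, G form a clique, so at least 4 colors are needed.
4 colors suffice: A=4, B=3, C=2, D=1, E=2, F=1, G=4, H=3. Each edge has distinct colors on its endpoints.

4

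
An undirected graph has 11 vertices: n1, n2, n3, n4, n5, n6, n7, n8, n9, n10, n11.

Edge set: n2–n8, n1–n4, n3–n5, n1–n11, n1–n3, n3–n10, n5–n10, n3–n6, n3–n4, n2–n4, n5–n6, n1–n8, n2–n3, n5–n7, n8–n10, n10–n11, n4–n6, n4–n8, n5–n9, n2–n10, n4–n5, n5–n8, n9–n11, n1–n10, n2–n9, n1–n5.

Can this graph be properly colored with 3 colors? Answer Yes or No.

No

n1, n3, n4, n5 form a clique, so at least 4 colors are needed.
So 3 colors are not enough.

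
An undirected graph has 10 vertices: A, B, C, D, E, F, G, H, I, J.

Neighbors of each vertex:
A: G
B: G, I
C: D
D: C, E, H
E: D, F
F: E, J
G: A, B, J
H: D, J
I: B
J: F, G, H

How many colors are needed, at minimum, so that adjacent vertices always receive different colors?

The cycle D-H-J-F-E-D has odd length 5, so it cannot be 2-colored; at least 3 colors are needed.
3 colors suffice: A=blue, B=blue, C=blue, D=red, E=blue, F=red, G=red, H=green, I=red, J=blue. Every edge joins two different colors.

3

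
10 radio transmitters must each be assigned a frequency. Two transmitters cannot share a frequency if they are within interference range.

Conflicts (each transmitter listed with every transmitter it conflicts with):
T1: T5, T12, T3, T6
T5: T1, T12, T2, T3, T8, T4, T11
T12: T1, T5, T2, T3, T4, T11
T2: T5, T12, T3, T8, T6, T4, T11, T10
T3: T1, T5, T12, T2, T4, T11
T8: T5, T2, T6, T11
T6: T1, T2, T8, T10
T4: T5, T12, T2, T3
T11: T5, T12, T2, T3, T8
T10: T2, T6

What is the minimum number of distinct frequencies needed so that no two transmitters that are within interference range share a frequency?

5

T5, T12, T2, T3, T11 are mutually in conflict, so at least 5 frequencies are needed.
A valid assignment using 5 frequencies: T1=1, T5=2, T12=4, T2=1, T3=3, T8=3, T6=2, T4=5, T11=5, T10=3. No two conflicting transmitters share a frequency.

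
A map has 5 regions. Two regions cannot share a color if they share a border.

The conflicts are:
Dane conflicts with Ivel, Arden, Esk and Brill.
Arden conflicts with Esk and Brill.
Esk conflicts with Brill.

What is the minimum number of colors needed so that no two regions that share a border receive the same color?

Dane, Arden, Esk, Brill pairwise conflict, so at least 4 colors are needed.
A valid assignment using 4 colors: Dane=1, Ivel=2, Arden=4, Esk=3, Brill=2. Each listed conflict is separated.

4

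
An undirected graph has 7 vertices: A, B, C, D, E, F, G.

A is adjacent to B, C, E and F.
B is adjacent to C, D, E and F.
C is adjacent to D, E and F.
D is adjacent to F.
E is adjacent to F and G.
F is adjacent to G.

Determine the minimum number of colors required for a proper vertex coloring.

5

A, B, C, E, F are mutually adjacent (a clique of size 5), so at least 5 colors are needed.
5 colors suffice: color red → {F}; color blue → {D, E}; color green → {C, G}; color yellow → {B}; color purple → {A}. No two adjacent vertices share a color.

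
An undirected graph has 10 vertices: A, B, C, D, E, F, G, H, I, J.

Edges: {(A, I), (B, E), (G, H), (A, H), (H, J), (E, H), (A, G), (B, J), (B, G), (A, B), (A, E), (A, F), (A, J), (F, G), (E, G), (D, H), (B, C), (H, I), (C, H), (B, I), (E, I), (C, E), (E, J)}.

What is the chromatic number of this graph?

A, E, G, H are pairwise adjacent (a clique of size 4), so at least 4 colors are needed.
4 colors suffice: A=3, B=2, C=3, D=1, E=1, F=1, G=4, H=2, I=4, J=4. Each edge has distinct colors on its endpoints.

4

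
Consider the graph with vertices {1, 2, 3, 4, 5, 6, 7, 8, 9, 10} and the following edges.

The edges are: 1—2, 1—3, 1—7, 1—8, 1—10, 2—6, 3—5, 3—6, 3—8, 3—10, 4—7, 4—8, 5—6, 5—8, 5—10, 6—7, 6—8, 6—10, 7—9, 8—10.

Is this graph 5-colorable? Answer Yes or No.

The chromatic number is 5. 3, 5, 6, 8, 10 are pairwise adjacent (a clique of size 5), so at least 5 colors are needed.
A valid assignment using 5 colors: 1=red, 2=blue, 3=yellow, 4=red, 5=purple, 6=red, 7=blue, 8=blue, 9=red, 10=green.
That is already a proper 5-coloring.

Yes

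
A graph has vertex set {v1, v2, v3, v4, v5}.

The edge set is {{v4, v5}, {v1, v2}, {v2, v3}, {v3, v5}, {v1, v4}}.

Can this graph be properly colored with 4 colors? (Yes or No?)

The chromatic number is 3. The cycle v2-v3-v5-v4-v1-v2 has odd length 5, so it cannot be 2-colored; at least 3 colors are needed.
A valid assignment using 3 colors: v1=1, v2=3, v3=2, v4=2, v5=1.
Since 4 ≥ 3, a proper 4-coloring certainly exists.

Yes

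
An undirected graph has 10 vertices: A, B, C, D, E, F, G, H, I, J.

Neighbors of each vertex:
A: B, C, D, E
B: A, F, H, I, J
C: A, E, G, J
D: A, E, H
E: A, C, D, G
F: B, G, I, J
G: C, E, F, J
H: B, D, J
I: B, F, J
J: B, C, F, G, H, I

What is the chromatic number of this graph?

4

B, F, I, J form a clique, so at least 4 colors are needed.
4 colors suffice: color red → {A, J}; color blue → {B, C, D}; color green → {E, F, H}; color yellow → {G, I}. Each edge has distinct colors on its endpoints.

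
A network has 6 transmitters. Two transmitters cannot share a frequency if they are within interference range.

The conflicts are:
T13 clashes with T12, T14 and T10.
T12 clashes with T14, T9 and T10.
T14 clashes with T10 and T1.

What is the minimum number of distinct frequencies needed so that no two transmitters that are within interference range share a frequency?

T13, T12, T14, T10 pairwise conflict, so at least 4 frequencies are needed.
4 frequencies suffice: frequency 1 → {T12, T1}; frequency 2 → {T14, T9}; frequency 3 → {T13}; frequency 4 → {T10}. Each listed conflict is separated.

4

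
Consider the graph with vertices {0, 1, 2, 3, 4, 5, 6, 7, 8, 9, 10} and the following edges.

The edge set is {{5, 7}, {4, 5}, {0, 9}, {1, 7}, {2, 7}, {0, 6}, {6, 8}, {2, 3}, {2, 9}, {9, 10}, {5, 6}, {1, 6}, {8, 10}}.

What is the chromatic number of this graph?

3

The cycle 6-0-9-10-8-6 has odd length 5, so it cannot be 2-colored; at least 3 colors are needed.
3 colors suffice: color red → {3, 4, 6, 7, 9}; color blue → {0, 1, 2, 5, 10}; color green → {8}. Each edge has distinct colors on its endpoints.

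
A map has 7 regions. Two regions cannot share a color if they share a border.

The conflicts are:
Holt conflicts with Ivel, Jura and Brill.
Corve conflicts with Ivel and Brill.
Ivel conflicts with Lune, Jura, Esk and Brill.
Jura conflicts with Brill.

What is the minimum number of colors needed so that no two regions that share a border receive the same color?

Holt, Ivel, Jura, Brill pairwise conflict, so at least 4 colors are needed.
4 colors suffice: color 1 → {Ivel}; color 2 → {Lune, Esk, Brill}; color 3 → {Corve, Jura}; color 4 → {Holt}. Each listed conflict is separated.

4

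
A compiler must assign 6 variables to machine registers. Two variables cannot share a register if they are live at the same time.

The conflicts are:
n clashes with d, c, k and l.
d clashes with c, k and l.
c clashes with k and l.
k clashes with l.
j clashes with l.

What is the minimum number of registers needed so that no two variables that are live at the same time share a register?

n, d, c, k, l pairwise conflict, so at least 5 registers are needed.
5 registers suffice: register 1 → {l}; register 2 → {c, j}; register 3 → {n}; register 4 → {d}; register 5 → {k}. Every pair that conflicts lands in different registers.

5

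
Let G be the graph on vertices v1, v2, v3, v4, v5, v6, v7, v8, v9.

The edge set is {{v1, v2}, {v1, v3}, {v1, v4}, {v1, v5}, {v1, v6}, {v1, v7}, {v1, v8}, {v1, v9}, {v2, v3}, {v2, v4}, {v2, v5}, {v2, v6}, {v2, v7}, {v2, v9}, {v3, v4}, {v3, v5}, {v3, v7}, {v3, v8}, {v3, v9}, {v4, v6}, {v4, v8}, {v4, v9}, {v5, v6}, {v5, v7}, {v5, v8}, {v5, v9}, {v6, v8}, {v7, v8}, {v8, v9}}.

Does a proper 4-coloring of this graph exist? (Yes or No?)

No

v1, v2, v3, v4, v9 form a clique, so at least 5 colors are needed.
So 4 colors are not enough.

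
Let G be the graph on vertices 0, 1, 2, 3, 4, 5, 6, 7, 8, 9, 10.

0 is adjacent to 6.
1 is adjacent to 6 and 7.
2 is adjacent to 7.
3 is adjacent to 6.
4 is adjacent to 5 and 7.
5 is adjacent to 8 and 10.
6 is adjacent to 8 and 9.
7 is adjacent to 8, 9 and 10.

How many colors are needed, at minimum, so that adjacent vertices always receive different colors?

2

5 and 10 are adjacent, so at least 2 colors are needed.
2 colors suffice: 0=b, 1=b, 2=b, 3=b, 4=b, 5=a, 6=a, 7=a, 8=b, 9=b, 10=b. No two adjacent vertices share a color.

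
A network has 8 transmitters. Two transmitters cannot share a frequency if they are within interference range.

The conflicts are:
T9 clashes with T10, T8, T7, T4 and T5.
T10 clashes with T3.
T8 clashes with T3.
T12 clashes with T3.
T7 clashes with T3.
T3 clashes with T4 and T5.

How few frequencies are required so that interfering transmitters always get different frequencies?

T9 and T4 conflict, so at least 2 frequencies are needed.
2 frequencies suffice: frequency 1 → {T9, T3}; frequency 2 → {T10, T8, T12, T7, T4, T5}. Each listed conflict is separated.

2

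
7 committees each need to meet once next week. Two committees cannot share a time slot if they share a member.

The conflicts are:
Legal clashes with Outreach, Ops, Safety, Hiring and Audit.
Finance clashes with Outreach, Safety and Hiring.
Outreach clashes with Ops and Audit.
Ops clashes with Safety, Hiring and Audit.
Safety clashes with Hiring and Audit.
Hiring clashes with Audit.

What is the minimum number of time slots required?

5

Legal, Ops, Safety, Hiring, Audit are mutually in conflict, so at least 5 time slots are needed.
Using 5 time slots: Legal=4, Finance=1, Outreach=3, Ops=1, Safety=5, Hiring=3, Audit=2. No two conflicting committees share a time slot.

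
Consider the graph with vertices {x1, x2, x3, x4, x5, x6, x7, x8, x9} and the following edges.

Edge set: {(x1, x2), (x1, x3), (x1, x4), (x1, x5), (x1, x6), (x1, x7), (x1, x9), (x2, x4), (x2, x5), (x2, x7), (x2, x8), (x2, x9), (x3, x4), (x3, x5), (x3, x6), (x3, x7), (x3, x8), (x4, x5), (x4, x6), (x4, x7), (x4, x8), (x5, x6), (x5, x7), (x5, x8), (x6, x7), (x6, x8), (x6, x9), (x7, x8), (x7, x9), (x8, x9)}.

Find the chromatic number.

6

x3, x4, x5, x6, x7, x8 are pairwise adjacent (a clique of size 6), so at least 6 colors are needed.
6 colors suffice: color 1 → {x7}; color 2 → {x1, x8}; color 3 → {x2, x6}; color 4 → {x5, x9}; color 5 → {x4}; color 6 → {x3}. Every edge joins two different colors.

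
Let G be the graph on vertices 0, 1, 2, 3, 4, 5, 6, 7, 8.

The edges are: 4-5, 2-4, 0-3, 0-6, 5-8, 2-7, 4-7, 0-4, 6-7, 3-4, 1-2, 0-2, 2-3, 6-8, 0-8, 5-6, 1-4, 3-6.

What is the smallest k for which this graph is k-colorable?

4

0, 2, 3, 4 are mutually adjacent (a clique of size 4), so at least 4 colors are needed.
4 colors suffice: color a → {4, 6}; color b → {2, 8}; color c → {0, 1, 5, 7}; color d → {3}. Each edge has distinct colors on its endpoints.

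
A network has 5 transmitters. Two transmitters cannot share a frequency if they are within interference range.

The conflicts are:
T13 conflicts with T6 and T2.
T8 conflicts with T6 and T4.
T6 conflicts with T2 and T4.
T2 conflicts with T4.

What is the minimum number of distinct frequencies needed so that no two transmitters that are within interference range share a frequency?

T13, T6, T2 all conflict with each other, so at least 3 frequencies are needed.
3 frequencies suffice: frequency 1 → {T6}; frequency 2 → {T8, T2}; frequency 3 → {T13, T4}. Every pair that conflicts lands in different frequencies.

3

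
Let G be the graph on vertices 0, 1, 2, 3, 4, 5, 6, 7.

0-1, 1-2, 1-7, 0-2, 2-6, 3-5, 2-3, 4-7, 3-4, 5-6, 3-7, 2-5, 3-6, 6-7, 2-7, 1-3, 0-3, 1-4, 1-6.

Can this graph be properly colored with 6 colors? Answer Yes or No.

Yes

The chromatic number is 5. 1, 2, 3, 6, 7 are mutually adjacent (a clique of size 5), so at least 5 colors are needed.
One proper 5-coloring: 0=d, 1=b, 2=c, 3=a, 4=c, 5=b, 6=d, 7=e.
Since 6 ≥ 5, a proper 6-coloring certainly exists.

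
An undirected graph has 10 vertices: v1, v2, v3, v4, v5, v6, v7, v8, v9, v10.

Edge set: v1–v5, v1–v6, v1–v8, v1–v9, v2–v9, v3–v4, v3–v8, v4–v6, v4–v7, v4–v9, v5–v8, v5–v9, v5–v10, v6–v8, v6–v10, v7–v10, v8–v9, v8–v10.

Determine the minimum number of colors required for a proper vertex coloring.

v1, v5, v8, v9 form a clique, so at least 4 colors are needed.
A valid assignment using 4 colors: v1=4, v2=1, v3=2, v4=1, v5=3, v6=2, v7=2, v8=1, v9=2, v10=4. No two adjacent vertices share a color.

4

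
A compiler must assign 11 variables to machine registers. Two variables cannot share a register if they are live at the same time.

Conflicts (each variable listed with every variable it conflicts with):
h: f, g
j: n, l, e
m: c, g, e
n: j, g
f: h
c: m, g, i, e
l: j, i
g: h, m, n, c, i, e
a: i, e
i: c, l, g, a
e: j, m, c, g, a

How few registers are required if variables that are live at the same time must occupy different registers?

4

m, c, g, e all conflict with each other, so at least 4 registers are needed.
Using 4 registers: h=2, j=1, m=4, n=2, f=1, c=3, l=3, g=1, a=1, i=2, e=2. Every pair that conflicts lands in different registers.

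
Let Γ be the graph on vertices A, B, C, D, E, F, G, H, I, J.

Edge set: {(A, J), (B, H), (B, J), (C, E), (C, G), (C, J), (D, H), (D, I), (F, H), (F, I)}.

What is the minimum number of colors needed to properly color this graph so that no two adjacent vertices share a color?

A and J are adjacent, so at least 2 colors are needed.
2 colors suffice: color red → {E, G, H, I, J}; color blue → {A, B, C, D, F}. Every edge joins two different colors.

2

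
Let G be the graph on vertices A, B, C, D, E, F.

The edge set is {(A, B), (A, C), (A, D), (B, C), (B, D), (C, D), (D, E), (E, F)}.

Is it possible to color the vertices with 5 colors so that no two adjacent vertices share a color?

Yes

The chromatic number is 4. A, B, C, D are pairwise adjacent (a clique of size 4), so at least 4 colors are needed.
4 colors suffice: color 1 → {D, F}; color 2 → {C, E}; color 3 → {B}; color 4 → {A}.
Since 5 ≥ 4, a proper 5-coloring certainly exists.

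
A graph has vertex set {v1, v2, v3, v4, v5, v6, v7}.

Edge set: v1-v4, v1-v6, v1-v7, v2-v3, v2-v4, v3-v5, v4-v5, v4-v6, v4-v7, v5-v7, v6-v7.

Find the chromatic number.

4

v1, v4, v6, v7 form a clique, so at least 4 colors are needed.
A valid assignment using 4 colors: v1=green, v2=blue, v3=red, v4=red, v5=green, v6=yellow, v7=blue. Each edge has distinct colors on its endpoints.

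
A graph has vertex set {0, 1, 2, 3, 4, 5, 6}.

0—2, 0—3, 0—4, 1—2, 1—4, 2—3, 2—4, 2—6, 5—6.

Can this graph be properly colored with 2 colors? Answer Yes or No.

1, 2, 4 are mutually adjacent, so at least 3 colors are needed.
So 2 colors are not enough.

No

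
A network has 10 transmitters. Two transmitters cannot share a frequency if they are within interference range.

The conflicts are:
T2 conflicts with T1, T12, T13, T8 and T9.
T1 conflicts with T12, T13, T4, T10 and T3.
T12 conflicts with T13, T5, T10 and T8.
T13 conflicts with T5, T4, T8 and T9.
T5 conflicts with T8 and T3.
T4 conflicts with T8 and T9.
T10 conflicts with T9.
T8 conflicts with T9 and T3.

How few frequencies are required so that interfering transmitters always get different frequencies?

T2, T1, T12, T13 are mutually in conflict, so at least 4 frequencies are needed.
4 frequencies suffice: frequency 1 → {T1, T8}; frequency 2 → {T13, T10, T3}; frequency 3 → {T12, T9}; frequency 4 → {T2, T5, T4}. Each listed conflict is separated.

4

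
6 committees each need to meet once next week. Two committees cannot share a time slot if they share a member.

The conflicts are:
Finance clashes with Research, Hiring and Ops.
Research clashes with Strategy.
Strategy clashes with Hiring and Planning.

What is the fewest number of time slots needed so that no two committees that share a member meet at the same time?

2

Finance and Ops conflict, so at least 2 time slots are needed.
A valid assignment using 2 time slots: Finance=1, Research=2, Strategy=1, Hiring=2, Ops=2, Planning=2. Each listed conflict is separated.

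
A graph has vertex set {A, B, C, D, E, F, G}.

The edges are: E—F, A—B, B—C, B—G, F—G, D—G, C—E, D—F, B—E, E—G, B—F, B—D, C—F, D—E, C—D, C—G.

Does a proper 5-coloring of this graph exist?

B, C, D, E, F, G are mutually adjacent (a clique of size 6), so at least 6 colors are needed.
So 5 colors are not enough.

No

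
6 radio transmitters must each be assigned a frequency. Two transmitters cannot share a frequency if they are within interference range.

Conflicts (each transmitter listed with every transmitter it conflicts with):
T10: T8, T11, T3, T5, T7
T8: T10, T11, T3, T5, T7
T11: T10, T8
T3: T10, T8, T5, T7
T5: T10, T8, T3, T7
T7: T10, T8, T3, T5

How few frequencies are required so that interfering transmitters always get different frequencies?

T10, T8, T3, T5, T7 are mutually in conflict, so at least 5 frequencies are needed.
A valid assignment using 5 frequencies: T10=1, T8=2, T11=3, T3=3, T5=4, T7=5. Every pair that conflicts lands in different frequencies.

5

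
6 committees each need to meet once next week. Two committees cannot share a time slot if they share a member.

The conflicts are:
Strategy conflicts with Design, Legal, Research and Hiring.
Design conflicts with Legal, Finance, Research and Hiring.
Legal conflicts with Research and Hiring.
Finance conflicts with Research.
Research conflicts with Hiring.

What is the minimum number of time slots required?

Strategy, Design, Legal, Research, Hiring are mutually in conflict, so at least 5 time slots are needed.
Using 5 time slots: Strategy=3, Design=1, Legal=4, Finance=3, Research=2, Hiring=5. Each listed conflict is separated.

5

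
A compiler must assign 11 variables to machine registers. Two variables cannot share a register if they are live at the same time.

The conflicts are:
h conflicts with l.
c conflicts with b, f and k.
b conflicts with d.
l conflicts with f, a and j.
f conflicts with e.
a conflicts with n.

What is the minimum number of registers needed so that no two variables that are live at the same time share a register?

2

c and k conflict, so at least 2 registers are needed.
2 registers suffice: h=2, c=1, b=2, l=1, f=2, a=2, d=1, n=1, k=2, e=1, j=2. No two conflicting variables share a register.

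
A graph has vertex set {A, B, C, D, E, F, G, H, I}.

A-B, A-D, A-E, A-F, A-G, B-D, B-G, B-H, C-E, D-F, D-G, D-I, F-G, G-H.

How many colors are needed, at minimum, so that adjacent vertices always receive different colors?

A, B, D, G are mutually adjacent (a clique of size 4), so at least 4 colors are needed.
A valid assignment using 4 colors: A=blue, B=yellow, C=blue, D=green, E=red, F=yellow, G=red, H=blue, I=red. Every edge joins two different colors.

4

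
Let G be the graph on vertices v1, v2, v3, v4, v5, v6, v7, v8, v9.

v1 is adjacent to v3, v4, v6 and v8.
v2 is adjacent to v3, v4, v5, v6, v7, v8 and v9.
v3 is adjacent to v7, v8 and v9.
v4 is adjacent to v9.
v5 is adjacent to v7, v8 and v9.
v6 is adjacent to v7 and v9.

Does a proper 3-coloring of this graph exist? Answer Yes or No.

Yes

The chromatic number is 3. v2, v5, v9 are pairwise adjacent, so at least 3 colors are needed.
3 colors suffice: v1=red, v2=red, v3=green, v4=green, v5=green, v6=green, v7=blue, v8=blue, v9=blue.
That is already a proper 3-coloring.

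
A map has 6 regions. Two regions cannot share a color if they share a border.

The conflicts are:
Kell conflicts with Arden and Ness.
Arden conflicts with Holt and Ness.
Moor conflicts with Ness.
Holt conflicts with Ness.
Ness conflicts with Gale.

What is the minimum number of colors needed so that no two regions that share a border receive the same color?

3

Arden, Holt, Ness are mutually in conflict, so at least 3 colors are needed.
3 colors suffice: color 1 → {Ness}; color 2 → {Arden, Moor, Gale}; color 3 → {Kell, Holt}. Every pair that conflicts lands in different colors.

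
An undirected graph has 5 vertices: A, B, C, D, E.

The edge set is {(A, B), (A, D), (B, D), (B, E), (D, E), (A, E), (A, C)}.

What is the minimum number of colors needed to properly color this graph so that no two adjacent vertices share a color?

A, B, D, E are pairwise adjacent (a clique of size 4), so at least 4 colors are needed.
4 colors suffice: color red → {A}; color blue → {C, E}; color green → {D}; color yellow → {B}. Every edge joins two different colors.

4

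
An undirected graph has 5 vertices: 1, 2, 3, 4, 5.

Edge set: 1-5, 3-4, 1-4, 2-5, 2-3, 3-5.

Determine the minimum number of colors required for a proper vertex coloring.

3

2, 3, 5 are mutually adjacent, so at least 3 colors are needed.
3 colors suffice: 1=red, 2=green, 3=red, 4=blue, 5=blue. No two adjacent vertices share a color.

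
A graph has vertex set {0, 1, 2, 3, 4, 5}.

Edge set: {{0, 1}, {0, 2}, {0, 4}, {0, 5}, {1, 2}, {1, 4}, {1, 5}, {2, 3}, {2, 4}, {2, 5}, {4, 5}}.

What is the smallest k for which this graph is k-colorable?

5

0, 1, 2, 4, 5 are pairwise adjacent (a clique of size 5), so at least 5 colors are needed.
5 colors suffice: color red → {2}; color blue → {3, 4}; color green → {1}; color yellow → {5}; color purple → {0}. Every edge joins two different colors.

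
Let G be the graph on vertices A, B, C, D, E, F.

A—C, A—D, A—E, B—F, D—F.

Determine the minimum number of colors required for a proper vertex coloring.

B and F are adjacent, so at least 2 colors are needed.
2 colors suffice: color 1 → {A, F}; color 2 → {B, C, D, E}. Each edge has distinct colors on its endpoints.

2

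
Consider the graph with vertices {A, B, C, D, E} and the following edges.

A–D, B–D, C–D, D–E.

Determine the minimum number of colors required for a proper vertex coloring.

2

D and E are adjacent, so at least 2 colors are needed.
One proper 2-coloring: A=2, B=2, C=2, D=1, E=2. No two adjacent vertices share a color.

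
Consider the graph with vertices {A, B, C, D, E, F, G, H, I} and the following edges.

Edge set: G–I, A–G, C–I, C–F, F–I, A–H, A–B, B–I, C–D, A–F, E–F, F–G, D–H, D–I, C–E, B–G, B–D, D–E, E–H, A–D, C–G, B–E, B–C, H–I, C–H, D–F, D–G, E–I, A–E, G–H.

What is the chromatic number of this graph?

5

B, C, D, G, I form a clique, so at least 5 colors are needed.
A valid assignment using 5 colors: A=blue, B=purple, C=yellow, D=red, E=green, F=purple, G=green, H=purple, I=blue. Every edge joins two different colors.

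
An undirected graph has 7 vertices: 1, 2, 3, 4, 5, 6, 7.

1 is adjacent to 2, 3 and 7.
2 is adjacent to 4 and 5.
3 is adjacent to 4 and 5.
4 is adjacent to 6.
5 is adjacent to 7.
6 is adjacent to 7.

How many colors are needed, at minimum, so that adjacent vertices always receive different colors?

The cycle 4-6-7-1-2-4 has odd length 5, so it cannot be 2-colored; at least 3 colors are needed.
3 colors suffice: color red → {4, 7}; color blue → {1, 5, 6}; color green → {2, 3}. No two adjacent vertices share a color.

3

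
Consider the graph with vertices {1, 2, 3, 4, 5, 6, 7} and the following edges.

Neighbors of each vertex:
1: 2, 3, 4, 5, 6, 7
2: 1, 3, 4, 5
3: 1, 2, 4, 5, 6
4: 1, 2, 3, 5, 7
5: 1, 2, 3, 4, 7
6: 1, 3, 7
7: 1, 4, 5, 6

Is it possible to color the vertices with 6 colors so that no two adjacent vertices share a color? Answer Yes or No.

Yes

The chromatic number is 5. 1, 2, 3, 4, 5 form a clique, so at least 5 colors are needed.
A valid assignment using 5 colors: 1=a, 2=e, 3=b, 4=c, 5=d, 6=c, 7=b.
Since 6 ≥ 5, a proper 6-coloring certainly exists.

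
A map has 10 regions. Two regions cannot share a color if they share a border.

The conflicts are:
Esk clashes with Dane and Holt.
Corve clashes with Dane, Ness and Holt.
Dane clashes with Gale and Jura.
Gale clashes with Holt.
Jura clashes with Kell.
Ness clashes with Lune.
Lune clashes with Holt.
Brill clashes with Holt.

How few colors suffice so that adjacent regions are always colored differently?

2

Gale and Holt conflict, so at least 2 colors are needed.
A valid assignment using 2 colors: Esk=2, Corve=2, Dane=1, Gale=2, Jura=2, Ness=1, Kell=1, Lune=2, Brill=2, Holt=1. Every pair that conflicts lands in different colors.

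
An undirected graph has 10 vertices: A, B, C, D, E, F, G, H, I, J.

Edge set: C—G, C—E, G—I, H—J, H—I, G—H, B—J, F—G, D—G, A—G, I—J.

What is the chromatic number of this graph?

3

G, H, I form a triangle, so at least 3 colors are needed.
3 colors suffice: A=2, B=2, C=2, D=2, E=1, F=2, G=1, H=3, I=2, J=1. Each edge has distinct colors on its endpoints.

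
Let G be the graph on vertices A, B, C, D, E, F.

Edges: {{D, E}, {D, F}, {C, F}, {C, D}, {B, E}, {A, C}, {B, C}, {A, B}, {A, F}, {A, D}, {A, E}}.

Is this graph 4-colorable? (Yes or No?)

Yes

The chromatic number is 4. A, C, D, F are pairwise adjacent (a clique of size 4), so at least 4 colors are needed.
4 colors suffice: color 1 → {A}; color 2 → {B, D}; color 3 → {C, E}; color 4 → {F}.
That is already a proper 4-coloring.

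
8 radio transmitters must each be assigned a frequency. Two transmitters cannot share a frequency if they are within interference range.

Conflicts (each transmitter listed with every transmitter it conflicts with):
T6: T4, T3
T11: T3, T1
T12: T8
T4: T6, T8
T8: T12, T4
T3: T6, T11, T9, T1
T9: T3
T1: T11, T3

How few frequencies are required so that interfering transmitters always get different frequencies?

T11, T3, T1 pairwise conflict, so at least 3 frequencies are needed.
3 frequencies suffice: frequency 1 → {T12, T4, T3}; frequency 2 → {T6, T11, T8, T9}; frequency 3 → {T1}. No two conflicting transmitters share a frequency.

3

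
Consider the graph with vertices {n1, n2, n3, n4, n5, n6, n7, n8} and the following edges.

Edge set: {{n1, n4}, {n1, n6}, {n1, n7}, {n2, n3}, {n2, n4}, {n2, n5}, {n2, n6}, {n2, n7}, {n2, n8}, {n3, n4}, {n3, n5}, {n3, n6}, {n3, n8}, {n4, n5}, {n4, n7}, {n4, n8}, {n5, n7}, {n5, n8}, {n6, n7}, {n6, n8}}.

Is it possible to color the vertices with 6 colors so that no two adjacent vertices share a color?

The chromatic number is 5. n2, n3, n4, n5, n8 are mutually adjacent (a clique of size 5), so at least 5 colors are needed.
One proper 5-coloring: n1=1, n2=1, n3=3, n4=2, n5=4, n6=2, n7=3, n8=5.
Since 6 ≥ 5, a proper 6-coloring certainly exists.

Yes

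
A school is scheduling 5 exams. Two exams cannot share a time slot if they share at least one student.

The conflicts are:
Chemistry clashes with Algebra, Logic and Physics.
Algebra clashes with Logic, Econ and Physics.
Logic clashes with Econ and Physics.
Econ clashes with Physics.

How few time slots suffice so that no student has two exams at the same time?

4

Algebra, Logic, Econ, Physics all conflict with each other, so at least 4 time slots are needed.
4 time slots suffice: time slot 1 → {Physics}; time slot 2 → {Algebra}; time slot 3 → {Logic}; time slot 4 → {Chemistry, Econ}. No two conflicting exams share a time slot.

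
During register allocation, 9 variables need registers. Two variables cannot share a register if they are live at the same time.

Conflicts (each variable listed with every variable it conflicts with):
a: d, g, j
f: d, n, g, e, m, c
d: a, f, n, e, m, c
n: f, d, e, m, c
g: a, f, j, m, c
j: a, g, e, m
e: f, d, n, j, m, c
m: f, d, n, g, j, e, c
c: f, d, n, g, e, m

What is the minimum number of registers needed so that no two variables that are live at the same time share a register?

6

f, d, n, e, m, c are mutually in conflict, so at least 6 registers are needed.
Using 6 registers: a=1, f=2, d=3, n=6, g=3, j=2, e=4, m=1, c=5. Each listed conflict is separated.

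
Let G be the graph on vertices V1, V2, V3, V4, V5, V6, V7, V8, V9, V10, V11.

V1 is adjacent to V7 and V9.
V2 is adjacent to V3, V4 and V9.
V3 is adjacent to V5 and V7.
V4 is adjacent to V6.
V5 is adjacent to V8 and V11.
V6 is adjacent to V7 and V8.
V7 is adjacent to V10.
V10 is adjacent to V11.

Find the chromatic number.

3

The cycle V8-V6-V7-V3-V5-V8 has odd length 5, so it cannot be 2-colored; at least 3 colors are needed.
3 colors suffice: color R → {V2, V5, V7}; color B → {V3, V6, V9, V10}; color G → {V1, V4, V8, V11}. Every edge joins two different colors.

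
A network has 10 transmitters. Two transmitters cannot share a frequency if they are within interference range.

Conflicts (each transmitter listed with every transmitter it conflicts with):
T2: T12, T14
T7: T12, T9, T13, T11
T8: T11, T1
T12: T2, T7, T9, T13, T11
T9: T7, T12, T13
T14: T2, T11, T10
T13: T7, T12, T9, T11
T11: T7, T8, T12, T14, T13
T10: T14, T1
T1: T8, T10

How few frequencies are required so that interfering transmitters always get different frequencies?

T7, T12, T9, T13 all conflict with each other, so at least 4 frequencies are needed.
A valid assignment using 4 frequencies: T2=1, T7=4, T8=2, T12=2, T9=1, T14=2, T13=3, T11=1, T10=1, T1=3. Every pair that conflicts lands in different frequencies.

4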